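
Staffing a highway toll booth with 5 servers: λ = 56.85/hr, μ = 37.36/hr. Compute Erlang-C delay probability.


a = λ/μ = 1.5217; ρ = a/5 = 0.3043
P₀ = 0.217969 (from M/M/c formula)
C(c,a) = [a^c/(c!(1−ρ))]·P₀ = [8.15864/(120·0.6957)]·0.217969
= 0.09773·0.217969 = 0.021303

Final: 0.021303


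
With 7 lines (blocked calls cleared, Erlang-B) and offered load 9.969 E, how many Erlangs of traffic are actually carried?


B(7,9.969) = 0.407655 (Erlang-B)
Carried load = a(1 − B) = 9.969·(1 − 0.407655) = 9.969·0.592345 = 5.9051 E

Final: 5.9051 Erlangs


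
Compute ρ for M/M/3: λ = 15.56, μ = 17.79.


ρ = λ/(cμ) = 15.56/(3·17.79) = 15.56/53.37 = 0.2915

Final: 0.2915


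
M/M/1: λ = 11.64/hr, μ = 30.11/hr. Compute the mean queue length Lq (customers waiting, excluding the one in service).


ρ = 11.64/30.11 = 0.3866
Lq = ρ²/(1−ρ) = 0.1494/0.6134 = 0.2436

Final: 0.2436


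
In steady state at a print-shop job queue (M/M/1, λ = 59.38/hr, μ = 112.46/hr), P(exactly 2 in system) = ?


ρ = 59.38/112.46 = 0.5280
P_n = (1−ρ)·ρ^n = (1 − 0.5280)·0.5280^2 = 0.4720·0.278795 = 0.131588

Final: 0.131588


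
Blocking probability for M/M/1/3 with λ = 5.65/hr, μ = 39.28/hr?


ρ = λ/μ = 5.65/39.28 = 0.1438
P_K = (1−ρ)ρ^K/(1−ρ^(K+1)) = (0.8562·0.002976)/(1 − 0.0004281)
= 0.002548/0.999572 = 0.002549

Final: 0.002549


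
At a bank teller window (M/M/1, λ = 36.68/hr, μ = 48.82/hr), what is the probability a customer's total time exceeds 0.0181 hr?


W ~ Exponential(μ−λ) for M/M/1.
μ − λ = 48.82 − 36.68 = 12.1400
P(W > t) = e^{−(μ−λ)t} = e^{−0.2197} = 0.802732

Final: 0.802732


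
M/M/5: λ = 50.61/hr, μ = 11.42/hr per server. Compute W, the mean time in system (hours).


a = 4.4317; ρ = 0.8863; P₀ = 0.005842
Lq = P₀·a^c·ρ/(c!(1−ρ)²) = 5.71013
Wq = Lq/λ = 5.71013/50.61 = 0.11283 hr
W = Wq + 1/μ = 0.11283 + 0.08757 = 0.20039 hr

Final: 0.20039 hr


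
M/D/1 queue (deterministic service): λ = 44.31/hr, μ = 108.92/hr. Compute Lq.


ρ = 44.31/108.92 = 0.4068
M/D/1: Lq = ρ²/(2(1−ρ)) = 0.1655/(2·0.5932) = 0.13950

Final: 0.13950


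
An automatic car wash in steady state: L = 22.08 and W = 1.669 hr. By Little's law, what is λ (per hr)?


λ = L/W = 22.08/1.669 = 13.2295 /hr

Final: 13.2295 /hr


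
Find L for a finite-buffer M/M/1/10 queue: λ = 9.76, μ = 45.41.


ρ = 9.76/45.41 = 0.2149
L = ρ[1 − (K+1)ρ^K + Kρ^(K+1)] / [(1−ρ)(1−ρ^(K+1))]
Numerator: 0.2149·(1 − 11·0.0000002104 + 10·0.00000004521) = 0.214930
Denominator: (0.7851)·(1.000000) = 0.785069
L = 0.214930/0.785069 = 0.2738

Final: 0.2738


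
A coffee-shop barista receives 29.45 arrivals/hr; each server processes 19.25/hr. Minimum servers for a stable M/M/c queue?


Stability requires cμ > λ ⇔ c > λ/μ.
λ/μ = 29.45/19.25 = 1.5299
Minimum integer c = ⌊1.5299⌋ + 1 = 2
Check: 2·19.25 = 38.50 > 29.45, while 1·19.25 = 19.25 ≤ 29.45

Final: 2 servers


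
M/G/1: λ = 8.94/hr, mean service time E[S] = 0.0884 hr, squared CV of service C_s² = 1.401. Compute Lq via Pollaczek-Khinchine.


ρ = λ·E[S] = 8.94·0.0884 = 0.7903
Lq = ρ²(1+C_s²)/(2(1−ρ)) = 0.6246·(1+1.401)/(2·0.2097)
= 0.6246·2.4010/0.4194 = 3.57549

Final: 3.57549


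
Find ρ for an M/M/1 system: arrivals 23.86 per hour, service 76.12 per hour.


ρ = λ/μ = 23.86/76.12 = 0.3135

Final: 0.3135


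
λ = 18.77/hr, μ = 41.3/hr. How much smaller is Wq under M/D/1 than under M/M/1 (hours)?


ρ = 18.77/41.3 = 0.4545
Wq(M/M/1) = ρ/(μ−λ) = 0.4545/22.53 = 0.02017 hr
Wq(M/D/1) = ρ/(2(μ−λ)) = 0.01009 hr
Savings = 0.02017 − 0.01009 = 0.01009 hr

Final: 0.01009 hr


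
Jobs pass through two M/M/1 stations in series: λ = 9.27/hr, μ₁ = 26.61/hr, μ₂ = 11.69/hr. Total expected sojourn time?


Each node sees arrival rate λ = 9.27/hr (tandem ⇒ throughput preserved).
W₁ = 1/(μ₁−λ) = 1/(26.61−9.27) = 0.05767 hr
W₂ = 1/(μ₂−λ) = 1/(11.69−9.27) = 0.41322 hr
W_total = W₁ + W₂ = 0.05767 + 0.41322 = 0.47089 hr

Final: 0.47089 hr


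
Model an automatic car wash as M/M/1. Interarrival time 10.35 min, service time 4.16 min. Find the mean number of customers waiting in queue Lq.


λ = 60/10.35 = 5.7971 /hr
μ = 60/4.16 = 14.4231 /hr
ρ = λ/μ = 5.7971/14.4231 = 0.4019
Lq = ρ²/(1−ρ) = 0.1615/0.5981 = 0.2701

Final: 0.2701


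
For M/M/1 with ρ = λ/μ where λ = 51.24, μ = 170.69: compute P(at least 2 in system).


ρ = 51.24/170.69 = 0.3002
P(N ≥ n) = ρ^n = 0.3002^2 = 0.090116

Final: 0.090116


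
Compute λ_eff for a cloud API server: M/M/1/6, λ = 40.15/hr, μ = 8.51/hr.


ρ = 4.7180; P_K = (1−ρ)ρ^6/(1−ρ^7) = 0.788060
λ_eff = λ(1 − P_K) = 40.15·(1 − 0.788060) = 40.15·0.211940 = 8.5094 /hr

Final: 8.5094 /hr


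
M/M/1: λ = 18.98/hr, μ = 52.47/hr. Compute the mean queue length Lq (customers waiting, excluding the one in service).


ρ = 18.98/52.47 = 0.3617
Lq = ρ²/(1−ρ) = 0.1308/0.6383 = 0.2050

Final: 0.2050


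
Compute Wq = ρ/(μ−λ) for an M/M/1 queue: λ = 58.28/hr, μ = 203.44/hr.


ρ = 58.28/203.44 = 0.2865
Wq = ρ/(μ−λ) = 0.2865/(203.44 − 58.28) = 0.2865/145.16 = 0.001973 hr

Final: 0.001973 hr


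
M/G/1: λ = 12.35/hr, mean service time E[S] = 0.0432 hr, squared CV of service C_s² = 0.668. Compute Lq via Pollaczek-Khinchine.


ρ = λ·E[S] = 12.35·0.0432 = 0.5335
Lq = ρ²(1+C_s²)/(2(1−ρ)) = 0.2846·(1+0.668)/(2·0.4665)
= 0.2846·1.6680/0.9330 = 0.50890

Final: 0.50890


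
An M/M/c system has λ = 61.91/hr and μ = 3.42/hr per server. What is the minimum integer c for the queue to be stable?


Stability requires cμ > λ ⇔ c > λ/μ.
λ/μ = 61.91/3.42 = 18.1023
Minimum integer c = ⌊18.1023⌋ + 1 = 19
Check: 19·3.42 = 64.98 > 61.91, while 18·3.42 = 61.56 ≤ 61.91

Final: 19 servers


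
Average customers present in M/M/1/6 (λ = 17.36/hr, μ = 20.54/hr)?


ρ = 17.36/20.54 = 0.8452
L = ρ[1 − (K+1)ρ^K + Kρ^(K+1)] / [(1−ρ)(1−ρ^(K+1))]
Numerator: 0.8452·(1 − 7·0.364498 + 6·0.308067) = 0.250944
Denominator: (0.1548)·(0.691933) = 0.107125
L = 0.250944/0.107125 = 2.3425

Final: 2.3425


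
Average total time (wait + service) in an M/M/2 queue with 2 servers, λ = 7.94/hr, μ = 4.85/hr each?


a = 1.6371; ρ = 0.8186; P₀ = 0.099773
Lq = P₀·a^c·ρ/(c!(1−ρ)²) = 3.32436
Wq = Lq/λ = 3.32436/7.94 = 0.41869 hr
W = Wq + 1/μ = 0.41869 + 0.20619 = 0.62487 hr

Final: 0.62487 hr


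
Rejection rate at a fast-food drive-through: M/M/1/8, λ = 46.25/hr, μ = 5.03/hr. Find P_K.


ρ = λ/μ = 46.25/5.03 = 9.1948
P_K = (1−ρ)ρ^K/(1−ρ^(K+1)) = (-8.1948·51091660.322583)/(1 − 469779182.886572)
= -418687522.563989/-469779181.886572 = 0.891243

Final: 0.891243


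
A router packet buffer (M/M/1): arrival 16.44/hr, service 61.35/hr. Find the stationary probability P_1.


ρ = 16.44/61.35 = 0.2680
P_n = (1−ρ)·ρ^n = (1 − 0.2680)·0.2680^1 = 0.7320·0.267971 = 0.196162

Final: 0.196162


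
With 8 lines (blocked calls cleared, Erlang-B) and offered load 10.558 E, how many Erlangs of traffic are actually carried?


B(8,10.558) = 0.363692 (Erlang-B)
Carried load = a(1 − B) = 10.558·(1 − 0.363692) = 10.558·0.636308 = 6.7181 E

Final: 6.7181 Erlangs


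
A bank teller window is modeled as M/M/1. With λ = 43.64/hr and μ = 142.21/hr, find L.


ρ = λ/μ = 43.64/142.21 = 0.3069
L = ρ/(1−ρ) = 0.3069/(1 − 0.3069) = 0.3069/0.6931 = 0.4427

Final: 0.4427


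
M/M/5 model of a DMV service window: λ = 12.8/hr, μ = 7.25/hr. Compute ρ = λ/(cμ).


ρ = λ/(cμ) = 12.8/(5·7.25) = 12.8/36.25 = 0.3531

Final: 0.3531


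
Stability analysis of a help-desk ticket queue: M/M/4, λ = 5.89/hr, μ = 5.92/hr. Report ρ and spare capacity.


Total capacity cμ = 4·5.92 = 23.68/hr
ρ = λ/(cμ) = 5.89/23.68 = 0.2487
Stable ⇔ ρ < 1: YES
Spare capacity = cμ − λ = 23.68 − 5.89 = 17.79/hr

Final: ρ = 0.2487; stable; margin = 17.79/hr


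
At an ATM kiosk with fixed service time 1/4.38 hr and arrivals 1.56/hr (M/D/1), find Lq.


ρ = 1.56/4.38 = 0.3562
M/D/1: Lq = ρ²/(2(1−ρ)) = 0.1269/(2·0.6438) = 0.09851

Final: 0.09851


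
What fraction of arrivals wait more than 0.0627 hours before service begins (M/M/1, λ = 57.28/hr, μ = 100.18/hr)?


ρ = 57.28/100.18 = 0.5718
P(Wq > t) = ρ·e^{−(μ−λ)t} = 0.5718·e^{−2.6898}
= 0.5718·0.067892 = 0.038819

Final: 0.038819


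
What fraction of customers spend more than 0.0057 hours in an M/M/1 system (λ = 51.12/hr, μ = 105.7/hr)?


W ~ Exponential(μ−λ) for M/M/1.
μ − λ = 105.7 − 51.12 = 54.5800
P(W > t) = e^{−(μ−λ)t} = e^{−0.3111} = 0.732636

Final: 0.732636


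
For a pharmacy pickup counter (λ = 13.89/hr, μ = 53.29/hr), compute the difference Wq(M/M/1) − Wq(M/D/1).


ρ = 13.89/53.29 = 0.2606
Wq(M/M/1) = ρ/(μ−λ) = 0.2606/39.40 = 0.006615 hr
Wq(M/D/1) = ρ/(2(μ−λ)) = 0.003308 hr
Savings = 0.006615 − 0.003308 = 0.003308 hr

Final: 0.003308 hr


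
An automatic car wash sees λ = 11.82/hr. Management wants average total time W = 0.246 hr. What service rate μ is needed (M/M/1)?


W = 1/(μ−λ) ⇒ μ − λ = 1/W = 1/0.246 = 4.0650
μ = λ + 1/W = 11.82 + 4.0650 = 15.8850 per hr

Final: 15.8850 /hr


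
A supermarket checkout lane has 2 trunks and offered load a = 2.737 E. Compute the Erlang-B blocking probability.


B(c,a) = (a^c/c!) / Σ_{k=0}^{c} a^k/k!
a^2/2! = 3.745585
Σ terms (k=0..2): 1.00000 + 2.73700 + 3.74558 = 7.482584
B = 3.745585/7.482584 = 0.500574

Final: 0.500574


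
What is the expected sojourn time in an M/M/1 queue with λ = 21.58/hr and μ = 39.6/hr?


W = 1/(μ−λ) = 1/(39.6 − 21.58) = 1/18.02 = 0.05549 hr

Final: 0.05549 hr


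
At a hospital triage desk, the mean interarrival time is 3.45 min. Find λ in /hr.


λ = 1/(interarrival time) in consistent units.
1 hour = 60 min, so λ = 60/3.45 = 17.3913 per hour

Final: 17.3913 /hr


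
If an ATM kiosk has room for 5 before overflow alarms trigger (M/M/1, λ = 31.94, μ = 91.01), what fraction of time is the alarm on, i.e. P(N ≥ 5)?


ρ = 31.94/91.01 = 0.3510
P(N ≥ n) = ρ^n = 0.3510^5 = 0.005324

Final: 0.005324


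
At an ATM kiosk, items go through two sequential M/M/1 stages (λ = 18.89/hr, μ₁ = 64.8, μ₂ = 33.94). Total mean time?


Each node sees arrival rate λ = 18.89/hr (tandem ⇒ throughput preserved).
W₁ = 1/(μ₁−λ) = 1/(64.8−18.89) = 0.02178 hr
W₂ = 1/(μ₂−λ) = 1/(33.94−18.89) = 0.06645 hr
W_total = W₁ + W₂ = 0.02178 + 0.06645 = 0.08823 hr

Final: 0.08823 hr


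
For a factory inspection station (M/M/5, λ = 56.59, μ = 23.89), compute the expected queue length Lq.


a = λ/μ = 2.3688; ρ = a/5 = 0.4738
P₀ = 0.091892
Lq = P₀·a^c·ρ / (c!·(1−ρ)²) = 0.091892·74.57920·0.4738/(120·0.27693)
= 0.09770

Final: 0.09770


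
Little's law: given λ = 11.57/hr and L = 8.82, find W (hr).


W = L/λ = 8.82/11.57 = 0.7623 hr

Final: 0.7623 hr


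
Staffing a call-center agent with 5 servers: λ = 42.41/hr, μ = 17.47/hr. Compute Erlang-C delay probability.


a = λ/μ = 2.4276; ρ = a/5 = 0.4855
P₀ = 0.086421 (from M/M/c formula)
C(c,a) = [a^c/(c!(1−ρ))]·P₀ = [84.30956/(120·0.5145)]·0.086421
= 1.36561·0.086421 = 0.118017

Final: 0.118017


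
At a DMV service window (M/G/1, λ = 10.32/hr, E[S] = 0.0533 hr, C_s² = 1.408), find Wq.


ρ = λ·E[S] = 10.32·0.0533 = 0.5501
E[S²] = E[S]²(1+C_s²) = 0.0533²·(1+1.408) = 0.006841
Wq = λ·E[S²]/(2(1−ρ)) = 10.32·0.006841/(2·0.4499) = 0.07845 hr

Final: 0.07845 hr


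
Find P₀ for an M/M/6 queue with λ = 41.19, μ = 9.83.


a = λ/μ = 41.19/9.83 = 4.1902; ρ = a/c = 0.6984
Σ_{k=0}^{5} a^k/k! (terms k=0..5) = 1.00000 + 4.19023 + 8.77903 + 12.26206 + 12.84523 + 10.76490 = 49.84146
Tail: a^6/(6!(1−ρ)) = 5412.89552/(720·0.3016) = 24.92447
P₀ = 1/(49.84146 + 24.92447) = 1/74.76593 = 0.013375

Final: 0.013375


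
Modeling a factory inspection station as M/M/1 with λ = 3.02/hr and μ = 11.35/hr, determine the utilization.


ρ = λ/μ = 3.02/11.35 = 0.2661

Final: 0.2661


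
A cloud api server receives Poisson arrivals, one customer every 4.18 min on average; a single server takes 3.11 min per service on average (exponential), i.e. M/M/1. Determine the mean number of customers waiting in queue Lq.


λ = 60/4.18 = 14.3541 /hr
μ = 60/3.11 = 19.2926 /hr
ρ = λ/μ = 14.3541/19.2926 = 0.7440
Lq = ρ²/(1−ρ) = 0.5536/0.2560 = 2.1625

Final: 2.1625


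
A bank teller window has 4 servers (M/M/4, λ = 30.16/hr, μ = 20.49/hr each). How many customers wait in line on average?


a = λ/μ = 1.4719; ρ = a/4 = 0.3680
P₀ = 0.227468
Lq = P₀·a^c·ρ / (c!·(1−ρ)²) = 0.227468·4.69416·0.3680/(24·0.39944)
= 0.04099

Final: 0.04099


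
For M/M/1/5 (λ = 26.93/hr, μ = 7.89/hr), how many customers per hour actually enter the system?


ρ = 3.4132; P_K = (1−ρ)ρ^5/(1−ρ^6) = 0.707466
λ_eff = λ(1 − P_K) = 26.93·(1 − 0.707466) = 26.93·0.292534 = 7.8780 /hr

Final: 7.8780 /hr


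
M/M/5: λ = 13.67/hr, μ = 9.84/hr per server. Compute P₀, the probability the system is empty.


a = λ/μ = 13.67/9.84 = 1.3892; ρ = a/c = 0.2778
Σ_{k=0}^{4} a^k/k! (terms k=0..4) = 1.00000 + 1.38923 + 0.96498 + 0.44686 + 0.15520 = 3.95626
Tail: a^5/(5!(1−ρ)) = 5.17448/(120·0.7222) = 0.05971
P₀ = 1/(3.95626 + 0.05971) = 1/4.01597 = 0.249006

Final: 0.249006


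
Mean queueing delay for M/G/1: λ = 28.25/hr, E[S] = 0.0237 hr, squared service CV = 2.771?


ρ = λ·E[S] = 28.25·0.0237 = 0.6695
E[S²] = E[S]²(1+C_s²) = 0.0237²·(1+2.771) = 0.002118
Wq = λ·E[S²]/(2(1−ρ)) = 28.25·0.002118/(2·0.3305) = 0.09053 hr

Final: 0.09053 hr


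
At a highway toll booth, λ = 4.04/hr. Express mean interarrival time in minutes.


Mean interarrival time = 1/λ = 1/4.04 hour = 0.24752 hour
In minutes: 0.24752 × 60 = 14.8515 min

Final: 14.8515 min


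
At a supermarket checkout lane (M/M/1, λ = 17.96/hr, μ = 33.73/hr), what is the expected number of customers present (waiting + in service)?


ρ = λ/μ = 17.96/33.73 = 0.5325
L = ρ/(1−ρ) = 0.5325/(1 − 0.5325) = 0.5325/0.4675 = 1.1389

Final: 1.1389


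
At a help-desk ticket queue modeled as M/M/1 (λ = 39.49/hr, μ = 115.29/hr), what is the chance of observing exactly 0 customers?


ρ = 39.49/115.29 = 0.3425
P_n = (1−ρ)·ρ^n = (1 − 0.3425)·0.3425^0 = 0.6575·1.000000 = 0.657472

Final: 0.657472


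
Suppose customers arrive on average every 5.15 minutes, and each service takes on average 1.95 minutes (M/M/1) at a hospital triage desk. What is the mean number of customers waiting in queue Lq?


λ = 60/5.15 = 11.6505 /hr
μ = 60/1.95 = 30.7692 /hr
ρ = λ/μ = 11.6505/30.7692 = 0.3786
Lq = ρ²/(1−ρ) = 0.1434/0.6214 = 0.2307

Final: 0.2307


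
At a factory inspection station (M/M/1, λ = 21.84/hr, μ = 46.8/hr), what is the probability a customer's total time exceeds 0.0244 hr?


W ~ Exponential(μ−λ) for M/M/1.
μ − λ = 46.8 − 21.84 = 24.9600
P(W > t) = e^{−(μ−λ)t} = e^{−0.6090} = 0.543881

Final: 0.543881


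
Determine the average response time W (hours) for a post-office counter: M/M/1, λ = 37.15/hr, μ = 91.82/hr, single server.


W = 1/(μ−λ) = 1/(91.82 − 37.15) = 1/54.67 = 0.01829 hr

Final: 0.01829 hr


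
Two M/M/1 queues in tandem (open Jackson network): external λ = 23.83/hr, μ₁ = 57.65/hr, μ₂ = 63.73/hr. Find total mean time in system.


Each node sees arrival rate λ = 23.83/hr (tandem ⇒ throughput preserved).
W₁ = 1/(μ₁−λ) = 1/(57.65−23.83) = 0.02957 hr
W₂ = 1/(μ₂−λ) = 1/(63.73−23.83) = 0.02506 hr
W_total = W₁ + W₂ = 0.02957 + 0.02506 = 0.05463 hr

Final: 0.05463 hr


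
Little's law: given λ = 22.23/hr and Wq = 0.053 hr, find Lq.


Lq = λWq = 22.23·0.053 = 1.1782

Final: 1.1782


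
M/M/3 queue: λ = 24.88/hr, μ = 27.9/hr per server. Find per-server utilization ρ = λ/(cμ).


ρ = λ/(cμ) = 24.88/(3·27.9) = 24.88/83.70 = 0.2973

Final: 0.2973


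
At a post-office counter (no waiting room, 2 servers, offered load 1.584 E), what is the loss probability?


B(c,a) = (a^c/c!) / Σ_{k=0}^{c} a^k/k!
a^2/2! = 1.254528
Σ terms (k=0..2): 1.00000 + 1.58400 + 1.25453 = 3.838528
B = 1.254528/3.838528 = 0.326825

Final: 0.326825


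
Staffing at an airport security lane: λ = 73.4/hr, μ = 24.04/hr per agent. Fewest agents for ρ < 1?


Stability requires cμ > λ ⇔ c > λ/μ.
λ/μ = 73.4/24.04 = 3.0532
Minimum integer c = ⌊3.0532⌋ + 1 = 4
Check: 4·24.04 = 96.16 > 73.4, while 3·24.04 = 72.12 ≤ 73.4

Final: 4 servers


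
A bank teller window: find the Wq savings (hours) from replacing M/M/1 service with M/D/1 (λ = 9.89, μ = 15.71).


ρ = 9.89/15.71 = 0.6295
Wq(M/M/1) = ρ/(μ−λ) = 0.6295/5.82 = 0.10817 hr
Wq(M/D/1) = ρ/(2(μ−λ)) = 0.05408 hr
Savings = 0.10817 − 0.05408 = 0.05408 hr

Final: 0.05408 hr


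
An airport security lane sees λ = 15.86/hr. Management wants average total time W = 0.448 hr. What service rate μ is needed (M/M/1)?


W = 1/(μ−λ) ⇒ μ − λ = 1/W = 1/0.448 = 2.2321
μ = λ + 1/W = 15.86 + 2.2321 = 18.0921 per hr

Final: 18.0921 /hr


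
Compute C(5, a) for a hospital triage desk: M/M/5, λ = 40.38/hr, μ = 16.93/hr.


a = λ/μ = 2.3851; ρ = a/5 = 0.4770
P₀ = 0.090340 (from M/M/c formula)
C(c,a) = [a^c/(c!(1−ρ))]·P₀ = [77.18747/(120·0.5230)]·0.090340
= 1.22994·0.090340 = 0.111113

Final: 0.111113


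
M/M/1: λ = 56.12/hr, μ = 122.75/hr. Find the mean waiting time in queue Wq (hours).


ρ = 56.12/122.75 = 0.4572
Wq = ρ/(μ−λ) = 0.4572/(122.75 − 56.12) = 0.4572/66.63 = 0.006862 hr

Final: 0.006862 hr


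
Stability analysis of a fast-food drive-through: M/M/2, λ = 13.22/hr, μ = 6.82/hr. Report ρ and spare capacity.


Total capacity cμ = 2·6.82 = 13.64/hr
ρ = λ/(cμ) = 13.22/13.64 = 0.9692
Stable ⇔ ρ < 1: YES
Spare capacity = cμ − λ = 13.64 − 13.22 = 0.42/hr

Final: ρ = 0.9692; stable; margin = 0.42/hr


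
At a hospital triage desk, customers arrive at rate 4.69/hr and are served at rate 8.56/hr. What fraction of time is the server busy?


ρ = λ/μ = 4.69/8.56 = 0.5479

Final: 0.5479


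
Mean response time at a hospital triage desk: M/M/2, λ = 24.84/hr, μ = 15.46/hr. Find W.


a = 1.6067; ρ = 0.8034; P₀ = 0.109039
Lq = P₀·a^c·ρ/(c!(1−ρ)²) = 2.92428
Wq = Lq/λ = 2.92428/24.84 = 0.11772 hr
W = Wq + 1/μ = 0.11772 + 0.06468 = 0.18241 hr

Final: 0.18241 hr


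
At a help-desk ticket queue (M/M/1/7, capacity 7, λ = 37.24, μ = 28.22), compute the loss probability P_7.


ρ = λ/μ = 37.24/28.22 = 1.3196
P_K = (1−ρ)ρ^K/(1−ρ^(K+1)) = (-0.3196·6.968971)/(1 − 9.196473)
= -2.227502/-8.196473 = 0.271764

Final: 0.271764


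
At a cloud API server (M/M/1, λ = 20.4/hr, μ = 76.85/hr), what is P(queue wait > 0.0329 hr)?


ρ = 20.4/76.85 = 0.2655
P(Wq > t) = ρ·e^{−(μ−λ)t} = 0.2655·e^{−1.8572}
= 0.2655·0.156108 = 0.041439

Final: 0.041439


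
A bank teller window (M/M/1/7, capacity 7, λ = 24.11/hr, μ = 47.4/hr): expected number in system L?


ρ = 24.11/47.4 = 0.5086
L = ρ[1 − (K+1)ρ^K + Kρ^(K+1)] / [(1−ρ)(1−ρ^(K+1))]
Numerator: 0.5086·(1 − 8·0.008809 + 7·0.004481) = 0.488758
Denominator: (0.4914)·(0.995519) = 0.489149
L = 0.488758/0.489149 = 0.9992

Final: 0.9992


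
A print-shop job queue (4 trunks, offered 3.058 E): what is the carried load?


B(4,3.058) = 0.212540 (Erlang-B)
Carried load = a(1 − B) = 3.058·(1 − 0.212540) = 3.058·0.787460 = 2.4081 E

Final: 2.4081 Erlangs


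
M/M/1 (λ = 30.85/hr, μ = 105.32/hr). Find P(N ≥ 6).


ρ = 30.85/105.32 = 0.2929
P(N ≥ n) = ρ^n = 0.2929^6 = 0.0006316

Final: 0.0006316


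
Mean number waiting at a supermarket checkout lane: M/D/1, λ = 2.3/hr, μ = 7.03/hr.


ρ = 2.3/7.03 = 0.3272
M/D/1: Lq = ρ²/(2(1−ρ)) = 0.1070/(2·0.6728) = 0.07954

Final: 0.07954


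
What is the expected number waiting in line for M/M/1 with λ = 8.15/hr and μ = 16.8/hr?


ρ = 8.15/16.8 = 0.4851
Lq = ρ²/(1−ρ) = 0.2353/0.5149 = 0.4571

Final: 0.4571


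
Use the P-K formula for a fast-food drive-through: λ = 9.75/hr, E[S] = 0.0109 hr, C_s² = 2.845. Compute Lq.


ρ = λ·E[S] = 9.75·0.0109 = 0.1063
Lq = ρ²(1+C_s²)/(2(1−ρ)) = 0.01129·(1+2.845)/(2·0.8937)
= 0.01129·3.8450/1.7874 = 0.02430

Final: 0.02430


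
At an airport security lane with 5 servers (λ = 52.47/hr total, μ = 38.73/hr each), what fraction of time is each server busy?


ρ = λ/(cμ) = 52.47/(5·38.73) = 52.47/193.65 = 0.2710

Final: 0.2710


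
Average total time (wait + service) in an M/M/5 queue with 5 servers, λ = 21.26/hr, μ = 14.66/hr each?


a = 1.4502; ρ = 0.2900; P₀ = 0.234211
Lq = P₀·a^c·ρ/(c!(1−ρ)²) = 0.007204
Wq = Lq/λ = 0.007204/21.26 = 0.0003388 hr
W = Wq + 1/μ = 0.0003388 + 0.06821 = 0.06855 hr

Final: 0.06855 hr


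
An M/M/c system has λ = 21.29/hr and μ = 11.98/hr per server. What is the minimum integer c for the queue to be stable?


Stability requires cμ > λ ⇔ c > λ/μ.
λ/μ = 21.29/11.98 = 1.7771
Minimum integer c = ⌊1.7771⌋ + 1 = 2
Check: 2·11.98 = 23.96 > 21.29, while 1·11.98 = 11.98 ≤ 21.29

Final: 2 servers


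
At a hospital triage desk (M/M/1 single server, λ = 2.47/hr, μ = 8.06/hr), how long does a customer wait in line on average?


ρ = 2.47/8.06 = 0.3065
Wq = ρ/(μ−λ) = 0.3065/(8.06 − 2.47) = 0.3065/5.59 = 0.05482 hr

Final: 0.05482 hr


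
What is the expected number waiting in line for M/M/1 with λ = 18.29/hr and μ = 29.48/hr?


ρ = 18.29/29.48 = 0.6204
Lq = ρ²/(1−ρ) = 0.3849/0.3796 = 1.0141

Final: 1.0141


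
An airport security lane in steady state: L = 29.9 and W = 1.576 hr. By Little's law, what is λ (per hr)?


λ = L/W = 29.9/1.576 = 18.9721 /hr

Final: 18.9721 /hr


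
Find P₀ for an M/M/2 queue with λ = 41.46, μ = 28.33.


a = λ/μ = 41.46/28.33 = 1.4635; ρ = a/c = 0.7317
Σ_{k=0}^{1} a^k/k! (terms k=0..1) = 1.00000 + 1.46347 = 2.46347
Tail: a^2/(2!(1−ρ)) = 2.14173/(2·0.2683) = 3.99180
P₀ = 1/(2.46347 + 3.99180) = 1/6.45526 = 0.154912

Final: 0.154912


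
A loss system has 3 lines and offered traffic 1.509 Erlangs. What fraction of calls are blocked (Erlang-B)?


B(c,a) = (a^c/c!) / Σ_{k=0}^{c} a^k/k!
a^3/3! = 0.572686
Σ terms (k=0..3): 1.00000 + 1.50900 + 1.13854 + 0.57269 = 4.220226
B = 0.572686/4.220226 = 0.135700

Final: 0.135700


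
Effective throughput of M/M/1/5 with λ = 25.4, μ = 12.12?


ρ = 2.0957; P_K = (1−ρ)ρ^5/(1−ρ^6) = 0.529080
λ_eff = λ(1 − P_K) = 25.4·(1 − 0.529080) = 25.4·0.470920 = 11.9614 /hr

Final: 11.9614 /hr


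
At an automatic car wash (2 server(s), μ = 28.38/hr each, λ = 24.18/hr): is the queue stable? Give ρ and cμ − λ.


Total capacity cμ = 2·28.38 = 56.76/hr
ρ = λ/(cμ) = 24.18/56.76 = 0.4260
Stable ⇔ ρ < 1: YES
Spare capacity = cμ − λ = 56.76 − 24.18 = 32.58/hr

Final: ρ = 0.4260; stable; margin = 32.58/hr


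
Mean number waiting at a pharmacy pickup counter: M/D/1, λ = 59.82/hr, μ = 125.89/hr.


ρ = 59.82/125.89 = 0.4752
M/D/1: Lq = ρ²/(2(1−ρ)) = 0.2258/(2·0.5248) = 0.21511

Final: 0.21511


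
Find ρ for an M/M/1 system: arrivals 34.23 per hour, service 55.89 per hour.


ρ = λ/μ = 34.23/55.89 = 0.6125

Final: 0.6125


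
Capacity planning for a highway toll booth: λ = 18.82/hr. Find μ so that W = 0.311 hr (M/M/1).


W = 1/(μ−λ) ⇒ μ − λ = 1/W = 1/0.311 = 3.2154
μ = λ + 1/W = 18.82 + 3.2154 = 22.0354 per hr

Final: 22.0354 /hr


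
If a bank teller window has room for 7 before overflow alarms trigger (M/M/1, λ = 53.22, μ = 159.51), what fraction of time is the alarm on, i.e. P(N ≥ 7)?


ρ = 53.22/159.51 = 0.3336
P(N ≥ n) = ρ^n = 0.3336^7 = 0.0004603

Final: 0.0004603


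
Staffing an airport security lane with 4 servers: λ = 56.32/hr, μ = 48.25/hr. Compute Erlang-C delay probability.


a = λ/μ = 1.1673; ρ = a/4 = 0.2918
P₀ = 0.310292 (from M/M/c formula)
C(c,a) = [a^c/(c!(1−ρ))]·P₀ = [1.85636/(24·0.7082)]·0.310292
= 0.10922·0.310292 = 0.033890

Final: 0.033890


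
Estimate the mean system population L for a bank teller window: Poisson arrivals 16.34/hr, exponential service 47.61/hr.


ρ = λ/μ = 16.34/47.61 = 0.3432
L = ρ/(1−ρ) = 0.3432/(1 − 0.3432) = 0.3432/0.6568 = 0.5225

Final: 0.5225


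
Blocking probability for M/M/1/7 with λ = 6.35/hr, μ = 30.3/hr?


ρ = λ/μ = 6.35/30.3 = 0.2096
P_K = (1−ρ)ρ^K/(1−ρ^(K+1)) = (0.7904·0.00001775)/(1 − 0.000003721)
= 0.00001403/0.999996 = 0.00001403

Final: 0.00001403


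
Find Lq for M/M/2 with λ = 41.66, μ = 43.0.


a = λ/μ = 0.9688; ρ = a/2 = 0.4844
P₀ = 0.347329
Lq = P₀·a^c·ρ / (c!·(1−ρ)²) = 0.347329·0.93865·0.4844/(2·0.26582)
= 0.29706

Final: 0.29706


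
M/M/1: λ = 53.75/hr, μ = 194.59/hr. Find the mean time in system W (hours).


W = 1/(μ−λ) = 1/(194.59 − 53.75) = 1/140.84 = 0.007100 hr

Final: 0.007100 hr


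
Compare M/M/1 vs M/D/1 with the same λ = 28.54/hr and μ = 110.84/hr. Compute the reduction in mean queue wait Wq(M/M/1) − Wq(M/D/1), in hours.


ρ = 28.54/110.84 = 0.2575
Wq(M/M/1) = ρ/(μ−λ) = 0.2575/82.30 = 0.003129 hr
Wq(M/D/1) = ρ/(2(μ−λ)) = 0.001564 hr
Savings = 0.003129 − 0.001564 = 0.001564 hr

Final: 0.001564 hr


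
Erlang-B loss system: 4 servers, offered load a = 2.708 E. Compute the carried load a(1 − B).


B(4,2.708) = 0.173361 (Erlang-B)
Carried load = a(1 − B) = 2.708·(1 − 0.173361) = 2.708·0.826639 = 2.2385 E

Final: 2.2385 Erlangs


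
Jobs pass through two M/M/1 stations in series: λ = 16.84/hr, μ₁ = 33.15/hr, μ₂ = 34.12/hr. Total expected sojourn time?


Each node sees arrival rate λ = 16.84/hr (tandem ⇒ throughput preserved).
W₁ = 1/(μ₁−λ) = 1/(33.15−16.84) = 0.06131 hr
W₂ = 1/(μ₂−λ) = 1/(34.12−16.84) = 0.05787 hr
W_total = W₁ + W₂ = 0.06131 + 0.05787 = 0.11918 hr

Final: 0.11918 hr


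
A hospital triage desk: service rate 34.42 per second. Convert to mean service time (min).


Mean service time = 1/μ = 1/34.42 second = 0.02905 second
In minutes: 0.02905 × 0.0166667 = 0.0004842 min

Final: 0.0004842 min


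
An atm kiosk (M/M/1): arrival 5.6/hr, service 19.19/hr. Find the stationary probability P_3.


ρ = 5.6/19.19 = 0.2918
P_n = (1−ρ)·ρ^n = (1 − 0.2918)·0.2918^3 = 0.7082·0.024851 = 0.017599

Final: 0.017599


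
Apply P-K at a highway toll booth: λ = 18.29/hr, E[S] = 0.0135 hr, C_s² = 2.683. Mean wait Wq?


ρ = λ·E[S] = 18.29·0.0135 = 0.2469
E[S²] = E[S]²(1+C_s²) = 0.0135²·(1+2.683) = 0.0006712
Wq = λ·E[S²]/(2(1−ρ)) = 18.29·0.0006712/(2·0.7531) = 0.008151 hr

Final: 0.008151 hr


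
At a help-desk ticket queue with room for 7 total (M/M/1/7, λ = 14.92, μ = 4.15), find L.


ρ = 14.92/4.15 = 3.5952
L = ρ[1 − (K+1)ρ^K + Kρ^(K+1)] / [(1−ρ)(1−ρ^(K+1))]
Numerator: 3.5952·(1 − 8·7763.277046 + 7·27910.383981) = 479120.644531
Denominator: (-2.5952)·(-27909.383981) = 72429.895295
L = 479120.644531/72429.895295 = 6.6150

Final: 6.6150


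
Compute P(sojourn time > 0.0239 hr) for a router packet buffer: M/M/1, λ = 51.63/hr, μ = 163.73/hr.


W ~ Exponential(μ−λ) for M/M/1.
μ − λ = 163.73 − 51.63 = 112.1000
P(W > t) = e^{−(μ−λ)t} = e^{−2.6792} = 0.068619

Final: 0.068619


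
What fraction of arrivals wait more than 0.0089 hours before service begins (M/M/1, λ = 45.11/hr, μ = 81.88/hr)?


ρ = 45.11/81.88 = 0.5509
P(Wq > t) = ρ·e^{−(μ−λ)t} = 0.5509·e^{−0.3273}
= 0.5509·0.720901 = 0.397165

Final: 0.397165


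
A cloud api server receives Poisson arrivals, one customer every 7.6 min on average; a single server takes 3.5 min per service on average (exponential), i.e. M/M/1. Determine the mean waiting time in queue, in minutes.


λ = 60/7.6 = 7.8947 /hr
μ = 60/3.5 = 17.1429 /hr
ρ = λ/μ = 7.8947/17.1429 = 0.4605
Wq = ρ/(μ−λ) = 0.4605/(17.1429−7.8947) = 0.04980 hr
In minutes: 0.04980·60 = 2.988 min

Final: 2.988 min


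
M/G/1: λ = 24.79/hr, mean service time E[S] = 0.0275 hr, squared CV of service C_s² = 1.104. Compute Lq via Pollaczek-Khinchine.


ρ = λ·E[S] = 24.79·0.0275 = 0.6817
Lq = ρ²(1+C_s²)/(2(1−ρ)) = 0.4647·(1+1.104)/(2·0.3183)
= 0.4647·2.1040/0.6365 = 1.53614

Final: 1.53614


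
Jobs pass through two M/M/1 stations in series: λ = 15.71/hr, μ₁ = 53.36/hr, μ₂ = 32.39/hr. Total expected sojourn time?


Each node sees arrival rate λ = 15.71/hr (tandem ⇒ throughput preserved).
W₁ = 1/(μ₁−λ) = 1/(53.36−15.71) = 0.02656 hr
W₂ = 1/(μ₂−λ) = 1/(32.39−15.71) = 0.05995 hr
W_total = W₁ + W₂ = 0.02656 + 0.05995 = 0.08651 hr

Final: 0.08651 hr


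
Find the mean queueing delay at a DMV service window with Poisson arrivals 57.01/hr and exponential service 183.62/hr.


ρ = 57.01/183.62 = 0.3105
Wq = ρ/(μ−λ) = 0.3105/(183.62 − 57.01) = 0.3105/126.61 = 0.002452 hr

Final: 0.002452 hr


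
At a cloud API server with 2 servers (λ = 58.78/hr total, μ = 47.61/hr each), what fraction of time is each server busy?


ρ = λ/(cμ) = 58.78/(2·47.61) = 58.78/95.22 = 0.6173

Final: 0.6173


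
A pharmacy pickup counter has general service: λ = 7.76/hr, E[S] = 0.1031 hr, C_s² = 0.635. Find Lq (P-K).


ρ = λ·E[S] = 7.76·0.1031 = 0.8001
Lq = ρ²(1+C_s²)/(2(1−ρ)) = 0.6401·(1+0.635)/(2·0.1999)
= 0.6401·1.6350/0.3999 = 2.61710

Final: 2.61710


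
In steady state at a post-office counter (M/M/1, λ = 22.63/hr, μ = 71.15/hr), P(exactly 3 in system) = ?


ρ = 22.63/71.15 = 0.3181
P_n = (1−ρ)·ρ^n = (1 − 0.3181)·0.3181^3 = 0.6819·0.032176 = 0.021942

Final: 0.021942


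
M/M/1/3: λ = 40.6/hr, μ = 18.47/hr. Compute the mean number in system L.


ρ = 40.6/18.47 = 2.1982
L = ρ[1 − (K+1)ρ^K + Kρ^(K+1)] / [(1−ρ)(1−ρ^(K+1))]
Numerator: 2.1982·(1 − 4·10.621294 + 3·23.347294) = 62.772189
Denominator: (-1.1982)·(-22.347294) = 26.775615
L = 62.772189/26.775615 = 2.3444

Final: 2.3444


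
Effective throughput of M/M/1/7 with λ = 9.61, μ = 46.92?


ρ = 0.2048; P_K = (1−ρ)ρ^7/(1−ρ^8) = 0.00001202
λ_eff = λ(1 − P_K) = 9.61·(1 − 0.00001202) = 9.61·0.999988 = 9.6099 /hr

Final: 9.6099 /hr


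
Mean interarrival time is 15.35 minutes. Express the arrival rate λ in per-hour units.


λ = 1/(interarrival time) in consistent units.
1 hour = 60 min, so λ = 60/15.35 = 3.9088 per hour

Final: 3.9088 /hr


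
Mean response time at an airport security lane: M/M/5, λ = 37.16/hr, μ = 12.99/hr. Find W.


a = 2.8607; ρ = 0.5721; P₀ = 0.054420
Lq = P₀·a^c·ρ/(c!(1−ρ)²) = 0.27151
Wq = Lq/λ = 0.27151/37.16 = 0.007307 hr
W = Wq + 1/μ = 0.007307 + 0.07698 = 0.08429 hr

Final: 0.08429 hr


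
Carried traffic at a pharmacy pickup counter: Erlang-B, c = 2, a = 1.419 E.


B(2,1.419) = 0.293884 (Erlang-B)
Carried load = a(1 − B) = 1.419·(1 − 0.293884) = 1.419·0.706116 = 1.0020 E

Final: 1.0020 Erlangs


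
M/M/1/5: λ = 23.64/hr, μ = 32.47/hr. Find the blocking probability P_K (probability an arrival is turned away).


ρ = λ/μ = 23.64/32.47 = 0.7281
P_K = (1−ρ)ρ^K/(1−ρ^(K+1)) = (0.2719·0.204562)/(1 − 0.148933)
= 0.055629/0.851067 = 0.065364

Final: 0.065364


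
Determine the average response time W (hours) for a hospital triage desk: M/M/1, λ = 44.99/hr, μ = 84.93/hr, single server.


W = 1/(μ−λ) = 1/(84.93 − 44.99) = 1/39.94 = 0.02504 hr

Final: 0.02504 hr


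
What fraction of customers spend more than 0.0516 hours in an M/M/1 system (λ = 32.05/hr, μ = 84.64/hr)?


W ~ Exponential(μ−λ) for M/M/1.
μ − λ = 84.64 − 32.05 = 52.5900
P(W > t) = e^{−(μ−λ)t} = e^{−2.7136} = 0.066295

Final: 0.066295


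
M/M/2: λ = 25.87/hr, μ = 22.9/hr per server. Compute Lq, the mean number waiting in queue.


a = λ/μ = 1.1297; ρ = a/2 = 0.5648
P₀ = 0.278080
Lq = P₀·a^c·ρ / (c!·(1−ρ)²) = 0.278080·1.27621·0.5648/(2·0.18936)
= 0.52931

Final: 0.52931


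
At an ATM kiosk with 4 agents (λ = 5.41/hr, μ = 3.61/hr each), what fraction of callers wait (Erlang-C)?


a = λ/μ = 1.4986; ρ = a/4 = 0.3747
P₀ = 0.221310 (from M/M/c formula)
C(c,a) = [a^c/(c!(1−ρ))]·P₀ = [5.04383/(24·0.6253)]·0.221310
= 0.33607·0.221310 = 0.074375

Final: 0.074375


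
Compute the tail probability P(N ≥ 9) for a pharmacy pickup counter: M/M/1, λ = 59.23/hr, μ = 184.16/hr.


ρ = 59.23/184.16 = 0.3216
P(N ≥ n) = ρ^n = 0.3216^9 = 0.00003682

Final: 0.00003682


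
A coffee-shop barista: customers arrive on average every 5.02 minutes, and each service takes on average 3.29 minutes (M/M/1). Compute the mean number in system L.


λ = 60/5.02 = 11.9522 /hr
μ = 60/3.29 = 18.2371 /hr
ρ = λ/μ = 11.9522/18.2371 = 0.6554
L = ρ/(1−ρ) = 0.6554/0.3446 = 1.9017

Final: 1.9017


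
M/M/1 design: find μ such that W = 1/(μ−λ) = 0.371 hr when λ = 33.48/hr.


W = 1/(μ−λ) ⇒ μ − λ = 1/W = 1/0.371 = 2.6954
μ = λ + 1/W = 33.48 + 2.6954 = 36.1754 per hr

Final: 36.1754 /hr


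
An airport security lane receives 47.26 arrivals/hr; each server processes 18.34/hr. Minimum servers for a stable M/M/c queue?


Stability requires cμ > λ ⇔ c > λ/μ.
λ/μ = 47.26/18.34 = 2.5769
Minimum integer c = ⌊2.5769⌋ + 1 = 3
Check: 3·18.34 = 55.02 > 47.26, while 2·18.34 = 36.68 ≤ 47.26

Final: 3 servers


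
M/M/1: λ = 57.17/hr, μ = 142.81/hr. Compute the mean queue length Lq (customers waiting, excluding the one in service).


ρ = 57.17/142.81 = 0.4003
Lq = ρ²/(1−ρ) = 0.1603/0.5997 = 0.2672

Final: 0.2672


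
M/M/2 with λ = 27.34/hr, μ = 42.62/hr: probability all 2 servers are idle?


a = λ/μ = 27.34/42.62 = 0.6415; ρ = a/c = 0.3207
Σ_{k=0}^{1} a^k/k! (terms k=0..1) = 1.00000 + 0.64148 = 1.64148
Tail: a^2/(2!(1−ρ)) = 0.41150/(2·0.6793) = 0.30290
P₀ = 1/(1.64148 + 0.30290) = 1/1.94439 = 0.514301

Final: 0.514301


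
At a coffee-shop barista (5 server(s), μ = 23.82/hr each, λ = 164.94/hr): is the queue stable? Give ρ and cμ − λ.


Total capacity cμ = 5·23.82 = 119.10/hr
ρ = λ/(cμ) = 164.94/119.10 = 1.3849
Stable ⇔ ρ < 1: NO
Spare capacity = cμ − λ = 119.10 − 164.94 = -45.84/hr

Final: ρ = 1.3849; unstable; margin = -45.84/hr


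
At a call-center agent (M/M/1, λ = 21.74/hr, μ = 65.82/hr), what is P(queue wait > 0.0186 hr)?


ρ = 21.74/65.82 = 0.3303
P(Wq > t) = ρ·e^{−(μ−λ)t} = 0.3303·e^{−0.8199}
= 0.3303·0.440481 = 0.145489

Final: 0.145489


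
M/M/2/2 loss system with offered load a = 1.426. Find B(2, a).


B(c,a) = (a^c/c!) / Σ_{k=0}^{c} a^k/k!
a^2/2! = 1.016738
Σ terms (k=0..2): 1.00000 + 1.42600 + 1.01674 = 3.442738
B = 1.016738/3.442738 = 0.295328

Final: 0.295328


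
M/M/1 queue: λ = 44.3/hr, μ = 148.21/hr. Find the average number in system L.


ρ = λ/μ = 44.3/148.21 = 0.2989
L = ρ/(1−ρ) = 0.2989/(1 − 0.2989) = 0.2989/0.7011 = 0.4263

Final: 0.4263


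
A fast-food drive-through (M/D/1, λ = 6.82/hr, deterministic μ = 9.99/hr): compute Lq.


ρ = 6.82/9.99 = 0.6827
M/D/1: Lq = ρ²/(2(1−ρ)) = 0.4661/(2·0.3173) = 0.73437

Final: 0.73437


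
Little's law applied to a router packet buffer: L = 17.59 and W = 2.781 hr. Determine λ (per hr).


λ = L/W = 17.59/2.781 = 6.3251 /hr

Final: 6.3251 /hr


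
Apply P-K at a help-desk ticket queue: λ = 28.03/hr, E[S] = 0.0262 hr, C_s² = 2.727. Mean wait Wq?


ρ = λ·E[S] = 28.03·0.0262 = 0.7344
E[S²] = E[S]²(1+C_s²) = 0.0262²·(1+2.727) = 0.002558
Wq = λ·E[S²]/(2(1−ρ)) = 28.03·0.002558/(2·0.2656) = 0.13499 hr

Final: 0.13499 hr


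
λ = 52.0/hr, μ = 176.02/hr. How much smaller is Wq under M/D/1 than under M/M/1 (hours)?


ρ = 52.0/176.02 = 0.2954
Wq(M/M/1) = ρ/(μ−λ) = 0.2954/124.02 = 0.002382 hr
Wq(M/D/1) = ρ/(2(μ−λ)) = 0.001191 hr
Savings = 0.002382 − 0.001191 = 0.001191 hr

Final: 0.001191 hr


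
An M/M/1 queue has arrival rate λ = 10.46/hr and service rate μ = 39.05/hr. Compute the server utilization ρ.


ρ = λ/μ = 10.46/39.05 = 0.2679

Final: 0.2679


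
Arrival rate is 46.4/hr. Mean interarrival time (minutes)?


Mean interarrival time = 1/λ = 1/46.4 hour = 0.02155 hour
In minutes: 0.02155 × 60 = 1.2931 min

Final: 1.2931 min


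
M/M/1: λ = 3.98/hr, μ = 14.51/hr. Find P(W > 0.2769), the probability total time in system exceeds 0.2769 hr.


W ~ Exponential(μ−λ) for M/M/1.
μ − λ = 14.51 − 3.98 = 10.5300
P(W > t) = e^{−(μ−λ)t} = e^{−2.9158} = 0.054163

Final: 0.054163


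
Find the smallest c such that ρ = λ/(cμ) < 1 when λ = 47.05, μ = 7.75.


Stability requires cμ > λ ⇔ c > λ/μ.
λ/μ = 47.05/7.75 = 6.0710
Minimum integer c = ⌊6.0710⌋ + 1 = 7
Check: 7·7.75 = 54.25 > 47.05, while 6·7.75 = 46.50 ≤ 47.05

Final: 7 servers


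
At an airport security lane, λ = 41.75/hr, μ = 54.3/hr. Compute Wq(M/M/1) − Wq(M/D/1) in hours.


ρ = 41.75/54.3 = 0.7689
Wq(M/M/1) = ρ/(μ−λ) = 0.7689/12.55 = 0.06127 hr
Wq(M/D/1) = ρ/(2(μ−λ)) = 0.03063 hr
Savings = 0.06127 − 0.03063 = 0.03063 hr

Final: 0.03063 hr


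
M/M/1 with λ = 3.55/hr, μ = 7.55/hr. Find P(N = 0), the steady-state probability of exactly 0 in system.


ρ = 3.55/7.55 = 0.4702
P_n = (1−ρ)·ρ^n = (1 − 0.4702)·0.4702^0 = 0.5298·1.000000 = 0.529801

Final: 0.529801


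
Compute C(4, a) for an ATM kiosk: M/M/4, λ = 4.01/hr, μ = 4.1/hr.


a = λ/μ = 0.9780; ρ = a/4 = 0.2445
P₀ = 0.375554 (from M/M/c formula)
C(c,a) = [a^c/(c!(1−ρ))]·P₀ = [0.91504/(24·0.7555)]·0.375554
= 0.05047·0.375554 = 0.018953

Final: 0.018953


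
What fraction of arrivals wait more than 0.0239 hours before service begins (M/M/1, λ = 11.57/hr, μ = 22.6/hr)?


ρ = 11.57/22.6 = 0.5119
P(Wq > t) = ρ·e^{−(μ−λ)t} = 0.5119·e^{−0.2636}
= 0.5119·0.768268 = 0.393312

Final: 0.393312


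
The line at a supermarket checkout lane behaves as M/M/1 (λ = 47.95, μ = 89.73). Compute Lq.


ρ = 47.95/89.73 = 0.5344
Lq = ρ²/(1−ρ) = 0.2856/0.4656 = 0.6133

Final: 0.6133


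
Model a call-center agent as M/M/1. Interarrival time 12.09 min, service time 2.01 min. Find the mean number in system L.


λ = 60/12.09 = 4.9628 /hr
μ = 60/2.01 = 29.8507 /hr
ρ = λ/μ = 4.9628/29.8507 = 0.1663
L = ρ/(1−ρ) = 0.1663/0.8337 = 0.1994

Final: 0.1994


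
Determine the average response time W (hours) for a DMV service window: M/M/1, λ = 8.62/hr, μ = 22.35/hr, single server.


W = 1/(μ−λ) = 1/(22.35 − 8.62) = 1/13.73 = 0.07283 hr

Final: 0.07283 hr


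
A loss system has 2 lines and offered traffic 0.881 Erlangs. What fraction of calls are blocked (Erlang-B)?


B(c,a) = (a^c/c!) / Σ_{k=0}^{c} a^k/k!
a^2/2! = 0.388080
Σ terms (k=0..2): 1.00000 + 0.88100 + 0.38808 = 2.269080
B = 0.388080/2.269080 = 0.171030

Final: 0.171030


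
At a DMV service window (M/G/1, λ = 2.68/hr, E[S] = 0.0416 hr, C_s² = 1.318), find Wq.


ρ = λ·E[S] = 2.68·0.0416 = 0.1115
E[S²] = E[S]²(1+C_s²) = 0.0416²·(1+1.318) = 0.004011
Wq = λ·E[S²]/(2(1−ρ)) = 2.68·0.004011/(2·0.8885) = 0.006050 hr

Final: 0.006050 hr


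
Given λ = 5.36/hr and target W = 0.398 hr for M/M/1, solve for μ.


W = 1/(μ−λ) ⇒ μ − λ = 1/W = 1/0.398 = 2.5126
μ = λ + 1/W = 5.36 + 2.5126 = 7.8726 per hr

Final: 7.8726 /hr


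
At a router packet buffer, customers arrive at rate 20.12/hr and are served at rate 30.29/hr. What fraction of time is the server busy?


ρ = λ/μ = 20.12/30.29 = 0.6642

Final: 0.6642
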